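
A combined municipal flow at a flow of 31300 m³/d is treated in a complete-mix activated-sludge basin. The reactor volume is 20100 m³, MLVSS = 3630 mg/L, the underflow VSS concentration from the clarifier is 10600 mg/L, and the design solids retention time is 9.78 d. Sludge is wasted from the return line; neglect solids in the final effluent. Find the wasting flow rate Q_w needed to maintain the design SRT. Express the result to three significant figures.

Q_w = (V·X)/(θ_c X_r) = 20100 × 3630 / (9.78 × 10600) = 703.8 m³/d.

Q_w ≈ 704 m³/d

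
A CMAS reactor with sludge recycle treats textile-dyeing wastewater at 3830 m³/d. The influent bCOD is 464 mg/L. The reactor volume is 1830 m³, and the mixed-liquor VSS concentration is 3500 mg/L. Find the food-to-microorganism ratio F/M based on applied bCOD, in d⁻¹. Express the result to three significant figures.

F/M ≈ 0.277 d⁻¹

F/M = Q·S₀ / (V·X) = 3830 × 464 / (1830 × 3500) = 0.2775 g bCOD·(g VSS·d)⁻¹.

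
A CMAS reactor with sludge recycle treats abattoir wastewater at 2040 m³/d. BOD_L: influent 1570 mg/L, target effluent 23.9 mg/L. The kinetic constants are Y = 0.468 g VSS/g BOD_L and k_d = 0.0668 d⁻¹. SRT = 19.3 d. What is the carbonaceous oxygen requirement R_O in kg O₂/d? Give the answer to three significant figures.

R_O ≈ 2240 kg O₂/d

Correct the yield for decay: Y_obs = Y/(1 + k_d θ_c) = 0.468 / (1 + 0.0668 × 19.3) = 0.468 / 2.289 = 0.2044.
ΔS = 1570 − 23.9 = 1546 mg/L, so the substrate removal rate is 2040 × 1546/1000 = 3154 kg BOD_L/d.
Biomass synthesised: P_X = Y_obs × 3154 = 644.8 kg VSS/d.
R_O = Q·(S₀ − S) − 1.42·P_X = 3154 − 1.42 × 644.8 = 2238 kg O₂/d.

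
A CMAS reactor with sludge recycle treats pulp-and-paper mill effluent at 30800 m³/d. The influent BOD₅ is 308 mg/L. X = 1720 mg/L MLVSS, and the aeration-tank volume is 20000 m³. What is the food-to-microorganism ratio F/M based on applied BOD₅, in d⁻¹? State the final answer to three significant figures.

F/M ≈ 0.276 d⁻¹

Food-to-microorganism ratio F/M = Q S₀ / (V X) = 30800 × 308 / (20000 × 1720) = 0.2758 d⁻¹.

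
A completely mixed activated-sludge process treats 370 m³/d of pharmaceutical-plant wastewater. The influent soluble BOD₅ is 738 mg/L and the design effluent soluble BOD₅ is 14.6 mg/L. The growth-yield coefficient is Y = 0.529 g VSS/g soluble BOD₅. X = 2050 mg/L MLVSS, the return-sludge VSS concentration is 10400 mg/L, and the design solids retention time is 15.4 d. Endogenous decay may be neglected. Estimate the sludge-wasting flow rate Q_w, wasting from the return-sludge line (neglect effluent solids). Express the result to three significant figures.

Q_w ≈ 13.6 m³/d

Biomass mass balance (decay neglected): V·X = Y·Q·(S₀ − S)·θ_c, so V = 0.529 × 370 × (738 − 14.6) × 15.4 / 2050 = 1064 m³.
Wasting from the return line (neglecting effluent solids): Q_w = V·X / (θ_c·X_r) = 1064 × 2050 / (15.4 × 10400) = 13.61 m³/d.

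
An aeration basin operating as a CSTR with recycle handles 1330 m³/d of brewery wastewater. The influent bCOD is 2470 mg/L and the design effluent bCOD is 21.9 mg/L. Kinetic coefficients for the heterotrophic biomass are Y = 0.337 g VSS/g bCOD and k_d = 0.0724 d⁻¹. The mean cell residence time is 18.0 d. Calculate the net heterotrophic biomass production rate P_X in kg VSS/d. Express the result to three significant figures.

P_X ≈ 476 kg VSS/d

The observed yield is Y_obs = Y/(1 + k_d·θ_c) = 0.337 / (1 + 0.0724 × 18.0) = 0.337 / 2.303 = 0.1463 g VSS per g bCOD removed.
Mass of bCOD removed per day: Q(S₀ − S) = 1330 × 2448 g/m³ = 3256 kg/d.
Net biomass production P_X = Y_obs × Q·(S₀ − S) = 0.1463 × 3256 = 476.4 kg VSS/d.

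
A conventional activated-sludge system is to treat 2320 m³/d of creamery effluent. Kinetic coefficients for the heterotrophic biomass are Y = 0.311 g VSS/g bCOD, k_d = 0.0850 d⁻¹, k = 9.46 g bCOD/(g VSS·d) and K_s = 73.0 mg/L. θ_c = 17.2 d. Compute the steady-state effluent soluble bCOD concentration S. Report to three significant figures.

From the Monod/SRT balance for a CMAS, S = K_s·(1+k_d θ_c)/[θ_c·(Y k − k_d) − 1] = 73.0 × (1 + 0.0850 × 17.2) / [17.2 × (0.311 × 9.46 − 0.0850) − 1] = 179.7 / 48.14 = 3.733 mg/L.

S ≈ 3.73 mg/L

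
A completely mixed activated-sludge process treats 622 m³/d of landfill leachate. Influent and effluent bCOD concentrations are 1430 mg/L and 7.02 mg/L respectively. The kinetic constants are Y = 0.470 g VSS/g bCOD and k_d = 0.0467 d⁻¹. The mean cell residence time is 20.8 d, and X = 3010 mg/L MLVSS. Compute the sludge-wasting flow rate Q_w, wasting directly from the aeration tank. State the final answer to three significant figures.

From the SRT design equation V = Y Q (S₀−S) θ_c / [X (1 + k_d θ_c)] = 0.470 × 622 × (1430 − 7.02) × 20.8 / [3010 × (1 + 0.0467 × 20.8)] = 8.65×10^6 / 5934 = 1458 m³.
Wasting from the aeration tank: Q_w = V / θ_c = 1458 / 20.8 = 70.11 m³/d.

Q_w ≈ 70.1 m³/d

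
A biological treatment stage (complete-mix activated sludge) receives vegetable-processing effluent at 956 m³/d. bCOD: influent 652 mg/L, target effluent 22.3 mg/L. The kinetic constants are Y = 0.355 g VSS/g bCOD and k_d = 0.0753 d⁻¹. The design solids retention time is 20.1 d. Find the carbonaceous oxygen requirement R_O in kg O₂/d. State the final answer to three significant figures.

R_O ≈ 481 kg O₂/d

The observed yield is Y_obs = Y/(1 + k_d·θ_c) = 0.355 / (1 + 0.0753 × 20.1) = 0.355 / 2.514 = 0.1412 g VSS per g bCOD removed.
ΔS = 652 − 22.3 = 629.7 mg/L, so the substrate removal rate is 956 × 629.7/1000 = 602.0 kg bCOD/d.
Biomass synthesised: P_X = Y_obs × 602.0 = 85.02 kg VSS/d.
R_O = Q·(S₀ − S) − 1.42·P_X = 602.0 − 1.42 × 85.02 = 481.3 kg O₂/d.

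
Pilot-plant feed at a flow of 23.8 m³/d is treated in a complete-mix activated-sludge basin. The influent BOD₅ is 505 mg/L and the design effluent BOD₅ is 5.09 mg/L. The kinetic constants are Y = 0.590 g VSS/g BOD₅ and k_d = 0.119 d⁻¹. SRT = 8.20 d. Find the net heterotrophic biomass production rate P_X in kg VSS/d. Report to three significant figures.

Observed yield with endogenous decay: Y_obs = Y / (1 + k_d·θ_c) = 0.590 / (1 + 0.119 × 8.20) = 0.590 / 1.976 = 0.2986 g VSS/g BOD₅.
ΔS = 505 − 5.09 = 499.9 mg/L, so the substrate removal rate is 23.8 × 499.9/1000 = 11.90 kg BOD₅/d.
Net biomass production P_X = Y_obs × Q·(S₀ − S) = 0.2986 × 11.90 = 3.553 kg VSS/d.

P_X ≈ 3.55 kg VSS/d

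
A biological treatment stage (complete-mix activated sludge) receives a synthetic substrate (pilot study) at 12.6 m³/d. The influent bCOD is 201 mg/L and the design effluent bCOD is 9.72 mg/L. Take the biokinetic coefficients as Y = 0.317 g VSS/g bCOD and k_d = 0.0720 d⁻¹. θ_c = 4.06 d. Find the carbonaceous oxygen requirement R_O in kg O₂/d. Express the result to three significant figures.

R_O ≈ 1.57 kg O₂/d

Observed yield with endogenous decay: Y_obs = Y / (1 + k_d·θ_c) = 0.317 / (1 + 0.0720 × 4.06) = 0.317 / 1.292 = 0.2453 g VSS/g bCOD.
ΔS = 201 − 9.72 = 191.3 mg/L, so the substrate removal rate is 12.6 × 191.3/1000 = 2.410 kg bCOD/d.
Biomass synthesised: P_X = Y_obs × 2.410 = 0.5912 kg VSS/d.
R_O = Q·(S₀ − S) − 1.42·P_X = 2.410 − 1.42 × 0.5912 = 1.571 kg O₂/d.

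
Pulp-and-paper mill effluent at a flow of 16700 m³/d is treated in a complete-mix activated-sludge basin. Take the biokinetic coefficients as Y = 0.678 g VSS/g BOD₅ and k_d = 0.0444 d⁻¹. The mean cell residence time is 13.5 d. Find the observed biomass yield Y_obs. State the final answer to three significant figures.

The observed yield is Y_obs = Y/(1 + k_d·θ_c) = 0.678 / (1 + 0.0444 × 13.5) = 0.678 / 1.599 = 0.4239 g VSS per g BOD₅ removed.

Y_obs ≈ 0.424 g VSS/g BOD₅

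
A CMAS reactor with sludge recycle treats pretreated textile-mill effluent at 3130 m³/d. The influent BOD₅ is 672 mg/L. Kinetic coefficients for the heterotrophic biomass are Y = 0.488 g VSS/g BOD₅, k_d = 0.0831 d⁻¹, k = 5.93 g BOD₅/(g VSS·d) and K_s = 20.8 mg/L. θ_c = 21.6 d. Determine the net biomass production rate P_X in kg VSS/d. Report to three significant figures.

Effluent substrate depends only on kinetics and SRT: S = K_s(1 + k_d θ_c) / [θ_c(Yk − k_d) − 1] = 20.8 × (1 + 0.0831 × 21.6) / [21.6 × (0.488 × 5.93 − 0.0831) − 1] = 58.14 / 59.71 = 0.9736 mg/L.
Observed yield with endogenous decay: Y_obs = Y / (1 + k_d·θ_c) = 0.488 / (1 + 0.0831 × 21.6) = 0.488 / 2.795 = 0.1746 g VSS/g BOD₅.
Q·(S₀ − S) = 3130 × (672 − 0.974) × 10⁻³ = 2100 kg/d removed.
So the net sludge growth is P_X = 0.1746 × 2100 = 366.7 kg VSS/d.

P_X ≈ 367 kg VSS/d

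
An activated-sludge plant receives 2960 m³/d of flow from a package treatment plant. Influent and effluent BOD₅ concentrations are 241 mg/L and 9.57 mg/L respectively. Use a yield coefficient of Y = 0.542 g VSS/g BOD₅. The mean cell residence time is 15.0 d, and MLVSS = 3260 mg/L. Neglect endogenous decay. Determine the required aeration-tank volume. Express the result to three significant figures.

Biomass mass balance (decay neglected): V·X = Y·Q·(S₀ − S)·θ_c, so V = 0.542 × 2960 × (241 − 9.57) × 15.0 / 3260 = 1708 m³.

V ≈ 1710 m³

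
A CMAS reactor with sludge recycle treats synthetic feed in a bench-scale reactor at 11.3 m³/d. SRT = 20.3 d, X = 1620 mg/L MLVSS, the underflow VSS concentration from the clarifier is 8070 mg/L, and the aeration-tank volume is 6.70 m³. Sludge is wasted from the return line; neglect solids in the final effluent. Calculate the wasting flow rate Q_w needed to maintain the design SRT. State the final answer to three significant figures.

Q_w ≈ 0.0663 m³/d

Q_w = (V·X)/(θ_c X_r) = 6.700 × 1620 / (20.3 × 8070) = 0.06626 m³/d.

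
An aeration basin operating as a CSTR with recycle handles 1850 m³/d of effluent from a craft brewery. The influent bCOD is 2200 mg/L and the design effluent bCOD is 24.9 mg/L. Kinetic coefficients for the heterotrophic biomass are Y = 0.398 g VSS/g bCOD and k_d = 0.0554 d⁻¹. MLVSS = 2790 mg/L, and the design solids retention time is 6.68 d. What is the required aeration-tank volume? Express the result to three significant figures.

V ≈ 2800 m³

Steady-state biomass mass balance: V·X·(1 + k_d·θ_c) = Y·Q·(S₀ − S)·θ_c, so V = 0.398 × 1850 × (2200 − 24.9) × 6.68 / [2790 × (1 + 0.0554 × 6.68)] = 1.07×10^7 / 3823 = 2799 m³.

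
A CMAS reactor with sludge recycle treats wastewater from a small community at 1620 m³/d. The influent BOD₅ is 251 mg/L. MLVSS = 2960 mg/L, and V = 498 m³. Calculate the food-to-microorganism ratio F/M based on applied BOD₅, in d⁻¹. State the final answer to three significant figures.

F/M ≈ 0.276 d⁻¹

F/M = Q·S₀ / (V·X) = 1620 × 251 / (498.0 × 2960) = 0.2758 g BOD₅·(g VSS·d)⁻¹.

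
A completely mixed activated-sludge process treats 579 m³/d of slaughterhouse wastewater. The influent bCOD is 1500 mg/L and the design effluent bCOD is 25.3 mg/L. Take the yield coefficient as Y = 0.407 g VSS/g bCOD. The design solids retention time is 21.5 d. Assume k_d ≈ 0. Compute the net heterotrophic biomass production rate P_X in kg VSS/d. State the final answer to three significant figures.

P_X ≈ 348 kg VSS/d

No decay correction is needed, so Y_obs = Y = 0.407.
Q·(S₀ − S) = 579 × (1500 − 25.3) × 10⁻³ = 853.9 kg/d removed.
Biomass produced: P_X = Y_obs·Q·ΔS = 0.4070 × 853.9 ≈ 347.5 kg VSS/d.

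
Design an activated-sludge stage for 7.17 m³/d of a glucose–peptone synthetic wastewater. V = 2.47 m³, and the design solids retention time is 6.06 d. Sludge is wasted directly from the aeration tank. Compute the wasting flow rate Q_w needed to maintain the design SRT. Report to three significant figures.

Q_w ≈ 0.408 m³/d

Wasting from the aeration tank: Q_w = V / θ_c = 2.470 / 6.06 = 0.4076 m³/d.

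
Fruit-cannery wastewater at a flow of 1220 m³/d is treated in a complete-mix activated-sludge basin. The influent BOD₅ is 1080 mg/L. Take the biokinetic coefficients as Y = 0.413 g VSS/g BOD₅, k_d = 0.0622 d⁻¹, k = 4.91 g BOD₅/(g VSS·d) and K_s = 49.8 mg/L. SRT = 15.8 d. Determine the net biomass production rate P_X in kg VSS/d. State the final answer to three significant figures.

Effluent substrate depends only on kinetics and SRT: S = K_s(1 + k_d θ_c) / [θ_c(Yk − k_d) − 1] = 49.8 × (1 + 0.0622 × 15.8) / [15.8 × (0.413 × 4.91 − 0.0622) − 1] = 98.74 / 30.06 = 3.285 mg/L.
The observed yield is Y_obs = Y/(1 + k_d·θ_c) = 0.413 / (1 + 0.0622 × 15.8) = 0.413 / 1.983 = 0.2083 g VSS per g BOD₅ removed.
Substrate removed = Q·(S₀ − S) = 1220 m³/d × (1080 − 3.29) g/m³ = 1.31×10^6 g/d = 1314 kg/d.
P_X = Y_obs · Q(S₀ − S) = 0.2083 × 1314 = 273.6 kg VSS/d.

P_X ≈ 274 kg VSS/d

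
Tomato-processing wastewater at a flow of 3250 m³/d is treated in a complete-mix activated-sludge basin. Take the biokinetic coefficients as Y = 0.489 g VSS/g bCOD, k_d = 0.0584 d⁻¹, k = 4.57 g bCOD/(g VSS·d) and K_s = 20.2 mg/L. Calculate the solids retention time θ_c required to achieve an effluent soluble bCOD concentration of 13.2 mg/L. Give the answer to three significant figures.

θ_c ≈ 1.21 d

Specific growth rate at S = 13.2 mg/L: μ = YkS/(K_s+S) = 0.489·4.57·13.2/(20.2+13.2) = 0.8832 d⁻¹.
Then 1/θ_c = μ − k_d = 0.8832 − 0.0584 = 0.8248 d⁻¹, giving θ_c = 1.212 d.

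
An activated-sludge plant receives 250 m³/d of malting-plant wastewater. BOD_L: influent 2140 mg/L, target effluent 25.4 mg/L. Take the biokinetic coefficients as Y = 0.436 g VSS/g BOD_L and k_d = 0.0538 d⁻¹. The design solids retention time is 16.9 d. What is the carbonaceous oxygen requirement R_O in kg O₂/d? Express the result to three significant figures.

Correct the yield for decay: Y_obs = Y/(1 + k_d θ_c) = 0.436 / (1 + 0.0538 × 16.9) = 0.436 / 1.909 = 0.2284.
ΔS = 2140 − 25.4 = 2115 mg/L, so the substrate removal rate is 250 × 2115/1000 = 528.6 kg BOD_L/d.
Biomass synthesised: P_X = Y_obs × 528.6 = 120.7 kg VSS/d.
R_O = Q·ΔS − 1.42 P_X = 528.6 − 171.4 = 357.2 kg O₂/d.

R_O ≈ 357 kg O₂/d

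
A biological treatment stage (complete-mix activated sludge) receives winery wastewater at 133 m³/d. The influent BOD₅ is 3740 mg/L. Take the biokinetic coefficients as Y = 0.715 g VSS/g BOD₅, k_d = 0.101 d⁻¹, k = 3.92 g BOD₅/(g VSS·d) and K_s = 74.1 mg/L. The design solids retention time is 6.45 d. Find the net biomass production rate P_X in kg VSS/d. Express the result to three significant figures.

Effluent substrate depends only on kinetics and SRT: S = K_s(1 + k_d θ_c) / [θ_c(Yk − k_d) − 1] = 74.1 × (1 + 0.101 × 6.45) / [6.45 × (0.715 × 3.92 − 0.101) − 1] = 122.4 / 16.43 = 7.450 mg/L.
Correct the yield for decay: Y_obs = Y/(1 + k_d θ_c) = 0.715 / (1 + 0.101 × 6.45) = 0.715 / 1.651 = 0.4330.
Q·(S₀ − S) = 133 × (3740 − 7.45) × 10⁻³ = 496.4 kg/d removed.
Net biomass production P_X = Y_obs × Q·(S₀ − S) = 0.4330 × 496.4 = 214.9 kg VSS/d.

P_X ≈ 215 kg VSS/d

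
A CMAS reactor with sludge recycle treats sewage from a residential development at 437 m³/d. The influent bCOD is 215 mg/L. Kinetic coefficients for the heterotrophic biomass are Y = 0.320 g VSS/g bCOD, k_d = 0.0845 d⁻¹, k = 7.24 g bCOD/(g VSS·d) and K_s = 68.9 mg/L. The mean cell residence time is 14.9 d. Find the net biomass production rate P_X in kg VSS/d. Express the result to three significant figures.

Effluent substrate depends only on kinetics and SRT: S = K_s(1 + k_d θ_c) / [θ_c(Yk − k_d) − 1] = 68.9 × (1 + 0.0845 × 14.9) / [14.9 × (0.320 × 7.24 − 0.0845) − 1] = 155.6 / 32.26 = 4.825 mg/L.
The observed yield is Y_obs = Y/(1 + k_d·θ_c) = 0.320 / (1 + 0.0845 × 14.9) = 0.320 / 2.259 = 0.1417 g VSS per g bCOD removed.
Mass of bCOD removed per day: Q(S₀ − S) = 437 × 210.2 g/m³ = 91.85 kg/d.
Biomass produced: P_X = Y_obs·Q·ΔS = 0.1417 × 91.85 ≈ 13.01 kg VSS/d.

P_X ≈ 13.0 kg VSS/d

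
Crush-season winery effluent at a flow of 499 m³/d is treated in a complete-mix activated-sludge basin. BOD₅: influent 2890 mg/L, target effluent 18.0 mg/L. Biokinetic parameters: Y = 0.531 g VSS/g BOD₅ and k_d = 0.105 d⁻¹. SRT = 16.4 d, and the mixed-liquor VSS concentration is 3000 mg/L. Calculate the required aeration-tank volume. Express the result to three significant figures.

V ≈ 1530 m³

Rearranging the biomass balance for a CMAS with decay, V = Y·Q·ΔS·θ_c / [X·(1+k_d θ_c)] = 0.531 × 499 × (2890 − 18.0) × 16.4 / [3000 × (1 + 0.105 × 16.4)] = 1.25×10^7 / 8166 = 1528 m³.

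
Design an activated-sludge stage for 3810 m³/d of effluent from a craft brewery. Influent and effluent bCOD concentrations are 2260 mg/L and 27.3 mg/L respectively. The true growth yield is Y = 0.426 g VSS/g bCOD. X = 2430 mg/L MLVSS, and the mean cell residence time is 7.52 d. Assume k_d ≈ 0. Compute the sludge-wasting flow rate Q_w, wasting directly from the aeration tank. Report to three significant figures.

V·X = Y·Q·ΔS·θ_c gives V = 0.426 × 3810 × (2260 − 27.3) × 7.52 / 2430 = 11214 m³.
Wasting from the aeration tank: Q_w = V / θ_c = 11214 / 7.52 = 1491 m³/d.

Q_w ≈ 1490 m³/d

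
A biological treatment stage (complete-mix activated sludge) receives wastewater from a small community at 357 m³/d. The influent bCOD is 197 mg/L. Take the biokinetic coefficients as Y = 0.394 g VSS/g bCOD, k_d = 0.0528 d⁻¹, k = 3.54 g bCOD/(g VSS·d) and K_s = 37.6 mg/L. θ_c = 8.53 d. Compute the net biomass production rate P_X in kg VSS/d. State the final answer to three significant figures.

Effluent substrate depends only on kinetics and SRT: S = K_s(1 + k_d θ_c) / [θ_c(Yk − k_d) − 1] = 37.6 × (1 + 0.0528 × 8.53) / [8.53 × (0.394 × 3.54 − 0.0528) − 1] = 54.53 / 10.45 = 5.220 mg/L.
Observed yield with endogenous decay: Y_obs = Y / (1 + k_d·θ_c) = 0.394 / (1 + 0.0528 × 8.53) = 0.394 / 1.450 = 0.2717 g VSS/g bCOD.
Q·(S₀ − S) = 357 × (197 − 5.22) × 10⁻³ = 68.47 kg/d removed.
Biomass produced: P_X = Y_obs·Q·ΔS = 0.2717 × 68.47 ≈ 18.60 kg VSS/d.

P_X ≈ 18.6 kg VSS/d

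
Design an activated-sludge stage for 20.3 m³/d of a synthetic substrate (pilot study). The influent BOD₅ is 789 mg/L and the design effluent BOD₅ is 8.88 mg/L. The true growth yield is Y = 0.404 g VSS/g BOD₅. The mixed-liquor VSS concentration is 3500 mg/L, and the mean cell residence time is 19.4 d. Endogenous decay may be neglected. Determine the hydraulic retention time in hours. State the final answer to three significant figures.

Biomass mass balance (decay neglected): V·X = Y·Q·(S₀ − S)·θ_c, so V = 0.404 × 20.3 × (789 − 8.88) × 19.4 / 3500 = 35.46 m³.
Hydraulic retention time τ = V/Q = 35.46 / 20.3 = 1.747 d = 41.93 h.

τ ≈ 41.9 h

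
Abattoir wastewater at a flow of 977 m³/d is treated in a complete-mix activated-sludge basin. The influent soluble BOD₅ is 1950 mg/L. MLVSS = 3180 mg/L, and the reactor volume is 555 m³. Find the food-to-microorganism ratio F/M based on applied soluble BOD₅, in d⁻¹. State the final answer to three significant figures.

Food-to-microorganism ratio F/M = Q S₀ / (V X) = 977 × 1950 / (555.0 × 3180) = 1.079 d⁻¹.

F/M ≈ 1.08 d⁻¹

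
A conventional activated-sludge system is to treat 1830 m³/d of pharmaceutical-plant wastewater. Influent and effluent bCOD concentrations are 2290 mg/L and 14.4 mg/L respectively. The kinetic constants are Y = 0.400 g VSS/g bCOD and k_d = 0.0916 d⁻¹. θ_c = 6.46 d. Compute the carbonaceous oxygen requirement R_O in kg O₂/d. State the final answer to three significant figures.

R_O ≈ 2680 kg O₂/d

Correct the yield for decay: Y_obs = Y/(1 + k_d θ_c) = 0.400 / (1 + 0.0916 × 6.46) = 0.400 / 1.592 = 0.2513.
Mass of bCOD removed per day: Q(S₀ − S) = 1830 × 2276 g/m³ = 4164 kg/d.
P_X = Y_obs·Q·(S₀ − S) = 0.2513 × 4164 = 1046 kg VSS/d.
R_O = Q·ΔS − 1.42 P_X = 4164 − 1486 = 2678 kg O₂/d.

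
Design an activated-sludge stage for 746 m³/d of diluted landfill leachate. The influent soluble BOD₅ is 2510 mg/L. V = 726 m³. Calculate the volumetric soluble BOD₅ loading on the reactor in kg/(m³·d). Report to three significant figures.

L_v ≈ 2.58 kg soluble BOD₅/(m³·d)

Volumetric loading L_v = Q·S₀ / V = 746 × 2510 g/m³ / 726.0 m³ = 2579 g/(m³·d) = 2.579 kg soluble BOD₅/(m³·d).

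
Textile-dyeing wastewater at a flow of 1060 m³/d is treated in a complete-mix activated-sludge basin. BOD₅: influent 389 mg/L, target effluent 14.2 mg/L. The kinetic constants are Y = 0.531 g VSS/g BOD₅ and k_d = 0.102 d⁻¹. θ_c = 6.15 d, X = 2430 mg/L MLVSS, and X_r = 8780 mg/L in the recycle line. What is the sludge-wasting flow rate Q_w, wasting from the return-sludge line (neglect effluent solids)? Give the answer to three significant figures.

Steady-state biomass mass balance: V·X·(1 + k_d·θ_c) = Y·Q·(S₀ − S)·θ_c, so V = 0.531 × 1060 × (389 − 14.2) × 6.15 / [2430 × (1 + 0.102 × 6.15)] = 1.3×10^6 / 3954 = 328.1 m³.
Q_w = (V·X)/(θ_c X_r) = 328.1 × 2430 / (6.15 × 8780) = 14.77 m³/d.

Q_w ≈ 14.8 m³/d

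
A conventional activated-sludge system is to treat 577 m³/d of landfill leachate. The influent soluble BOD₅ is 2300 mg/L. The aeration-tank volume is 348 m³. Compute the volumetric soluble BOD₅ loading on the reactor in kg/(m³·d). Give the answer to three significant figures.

L_v = Q S₀ / V = 577 × 2300 × 10⁻³ / 348.0 = 3.814 kg/(m³·d).

L_v ≈ 3.81 kg soluble BOD₅/(m³·d)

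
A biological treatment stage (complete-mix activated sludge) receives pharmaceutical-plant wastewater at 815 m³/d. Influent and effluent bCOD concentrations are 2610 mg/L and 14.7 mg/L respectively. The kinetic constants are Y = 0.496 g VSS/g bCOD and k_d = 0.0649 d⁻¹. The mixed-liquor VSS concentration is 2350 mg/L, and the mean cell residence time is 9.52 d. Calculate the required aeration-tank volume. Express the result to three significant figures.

V ≈ 2630 m³

From the SRT design equation V = Y Q (S₀−S) θ_c / [X (1 + k_d θ_c)] = 0.496 × 815 × (2610 − 14.7) × 9.52 / [2350 × (1 + 0.0649 × 9.52)] = 9.99×10^6 / 3802 = 2627 m³.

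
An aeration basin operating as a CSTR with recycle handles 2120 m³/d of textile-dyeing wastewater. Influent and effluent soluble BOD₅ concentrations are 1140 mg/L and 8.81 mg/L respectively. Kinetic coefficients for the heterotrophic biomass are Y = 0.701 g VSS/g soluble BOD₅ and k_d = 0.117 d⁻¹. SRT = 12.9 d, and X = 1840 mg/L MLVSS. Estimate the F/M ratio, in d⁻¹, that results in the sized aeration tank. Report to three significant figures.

From the SRT design equation V = Y Q (S₀−S) θ_c / [X (1 + k_d θ_c)] = 0.701 × 2120 × (1140 − 8.81) × 12.9 / [1840 × (1 + 0.117 × 12.9)] = 2.17×10^7 / 4617 = 4697 m³.
F/M = applied load / biomass = Q·S₀/(V·X) = 2120 × 1140 / (4697 × 1840) = 0.2796 d⁻¹.

F/M ≈ 0.280 d⁻¹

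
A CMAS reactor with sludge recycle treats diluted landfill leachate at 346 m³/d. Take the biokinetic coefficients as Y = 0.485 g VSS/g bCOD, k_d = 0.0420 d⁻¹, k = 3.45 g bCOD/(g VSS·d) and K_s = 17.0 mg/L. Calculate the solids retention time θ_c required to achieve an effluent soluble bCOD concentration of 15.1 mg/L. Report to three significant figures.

θ_c ≈ 1.34 d

From 1/θ_c = Y·k·S/(K_s + S) − k_d: Y·k·S/(K_s+S) = 0.485 × 3.45 × 15.1 / (17.0 + 15.1) = 0.7871 d⁻¹.
1/θ_c = 0.7871 − 0.0420 = 0.7451 d⁻¹, so θ_c = 1.342 d.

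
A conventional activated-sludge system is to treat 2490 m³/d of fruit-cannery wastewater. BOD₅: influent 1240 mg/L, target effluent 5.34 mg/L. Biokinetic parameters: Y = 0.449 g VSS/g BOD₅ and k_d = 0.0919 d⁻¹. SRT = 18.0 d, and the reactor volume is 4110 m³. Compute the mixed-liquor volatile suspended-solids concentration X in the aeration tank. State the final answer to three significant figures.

X = Y·Q·ΔS·θ_c / [V·(1 + k_d θ_c)] = 0.449 × 2490 × (1240 − 5.34) × 18.0 / [4110 × (1 + 0.0919 × 18.0)] = 2278 mg/L.

X ≈ 2280 mg/L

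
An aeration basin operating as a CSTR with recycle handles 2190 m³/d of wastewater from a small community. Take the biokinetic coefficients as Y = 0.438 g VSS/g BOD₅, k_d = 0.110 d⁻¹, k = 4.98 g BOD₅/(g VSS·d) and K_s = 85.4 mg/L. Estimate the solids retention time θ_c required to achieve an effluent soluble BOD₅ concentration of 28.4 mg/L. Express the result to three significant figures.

θ_c ≈ 2.30 d

From 1/θ_c = Y·k·S/(K_s + S) − k_d: Y·k·S/(K_s+S) = 0.438 × 4.98 × 28.4 / (85.4 + 28.4) = 0.5444 d⁻¹.
1/θ_c = 0.5444 − 0.110 = 0.4344 d⁻¹, so θ_c = 2.302 d.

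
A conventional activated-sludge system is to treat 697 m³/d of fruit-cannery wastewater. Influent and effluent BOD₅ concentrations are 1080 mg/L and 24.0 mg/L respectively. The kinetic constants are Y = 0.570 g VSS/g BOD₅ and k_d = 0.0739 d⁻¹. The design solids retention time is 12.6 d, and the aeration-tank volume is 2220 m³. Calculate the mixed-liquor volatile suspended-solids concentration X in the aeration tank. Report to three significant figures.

X ≈ 1230 mg/L

X = Y·Q·ΔS·θ_c / [V·(1 + k_d θ_c)] = 0.570 × 697 × (1080 − 24.0) × 12.6 / [2220 × (1 + 0.0739 × 12.6)] = 1233 mg/L.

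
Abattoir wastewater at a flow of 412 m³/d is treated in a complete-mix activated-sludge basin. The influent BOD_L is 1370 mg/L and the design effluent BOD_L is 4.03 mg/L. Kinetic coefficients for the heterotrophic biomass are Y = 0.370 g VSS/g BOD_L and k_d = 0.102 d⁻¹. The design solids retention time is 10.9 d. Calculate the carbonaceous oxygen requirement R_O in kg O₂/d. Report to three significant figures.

Y_obs = Y / (1 + k_d θ_c) = 0.370 / (1 + 0.102 × 10.9) = 0.370 / 2.112 = 0.1752.
ΔS = 1370 − 4.03 = 1366 mg/L, so the substrate removal rate is 412 × 1366/1000 = 562.8 kg BOD_L/d.
Biomass synthesised: P_X = Y_obs × 562.8 = 98.60 kg VSS/d.
R_O = Q·ΔS − 1.42 P_X = 562.8 − 140.0 = 422.8 kg O₂/d.

R_O ≈ 423 kg O₂/d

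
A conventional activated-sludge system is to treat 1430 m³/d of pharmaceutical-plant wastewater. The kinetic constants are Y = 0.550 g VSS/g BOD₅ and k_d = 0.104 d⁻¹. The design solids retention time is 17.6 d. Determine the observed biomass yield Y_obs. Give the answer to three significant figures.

Correct the yield for decay: Y_obs = Y/(1 + k_d θ_c) = 0.550 / (1 + 0.104 × 17.6) = 0.550 / 2.830 = 0.1943.

Y_obs ≈ 0.194 g VSS/g BOD₅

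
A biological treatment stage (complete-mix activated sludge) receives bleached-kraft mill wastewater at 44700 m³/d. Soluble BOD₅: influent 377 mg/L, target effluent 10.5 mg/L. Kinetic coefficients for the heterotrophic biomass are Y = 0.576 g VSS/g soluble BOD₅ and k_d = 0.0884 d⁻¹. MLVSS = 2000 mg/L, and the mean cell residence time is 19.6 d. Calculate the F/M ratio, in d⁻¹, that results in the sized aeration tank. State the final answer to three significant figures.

Steady-state biomass mass balance: V·X·(1 + k_d·θ_c) = Y·Q·(S₀ − S)·θ_c, so V = 0.576 × 44700 × (377 − 10.5) × 19.6 / [2000 × (1 + 0.0884 × 19.6)] = 1.85×10^8 / 5465 = 33841 m³.
F/M = Q·S₀ / (V·X) = 44700 × 377 / (33841 × 2000) = 0.2490 g soluble BOD₅·(g VSS·d)⁻¹.

F/M ≈ 0.249 d⁻¹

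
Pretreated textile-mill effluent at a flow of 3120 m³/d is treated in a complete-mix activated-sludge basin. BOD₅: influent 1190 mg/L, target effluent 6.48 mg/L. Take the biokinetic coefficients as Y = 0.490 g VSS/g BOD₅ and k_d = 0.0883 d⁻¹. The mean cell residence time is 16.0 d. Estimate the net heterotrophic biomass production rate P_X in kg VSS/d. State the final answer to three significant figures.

Observed yield with endogenous decay: Y_obs = Y / (1 + k_d·θ_c) = 0.490 / (1 + 0.0883 × 16.0) = 0.490 / 2.413 = 0.2031 g VSS/g BOD₅.
Q·(S₀ − S) = 3120 × (1190 − 6.48) × 10⁻³ = 3693 kg/d removed.
So the net sludge growth is P_X = 0.2031 × 3693 = 749.9 kg VSS/d.

P_X ≈ 750 kg VSS/d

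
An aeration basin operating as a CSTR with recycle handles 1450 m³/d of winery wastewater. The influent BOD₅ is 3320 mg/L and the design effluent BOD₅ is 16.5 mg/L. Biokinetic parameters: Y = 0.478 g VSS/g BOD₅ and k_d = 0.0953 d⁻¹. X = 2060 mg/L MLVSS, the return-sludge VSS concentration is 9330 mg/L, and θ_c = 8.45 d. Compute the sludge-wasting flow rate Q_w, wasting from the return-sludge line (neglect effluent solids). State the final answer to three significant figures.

Steady-state biomass mass balance: V·X·(1 + k_d·θ_c) = Y·Q·(S₀ − S)·θ_c, so V = 0.478 × 1450 × (3320 − 16.5) × 8.45 / [2060 × (1 + 0.0953 × 8.45)] = 1.93×10^7 / 3719 = 5203 m³.
Q_w = (V·X)/(θ_c X_r) = 5203 × 2060 / (8.45 × 9330) = 135.9 m³/d.

Q_w ≈ 136 m³/d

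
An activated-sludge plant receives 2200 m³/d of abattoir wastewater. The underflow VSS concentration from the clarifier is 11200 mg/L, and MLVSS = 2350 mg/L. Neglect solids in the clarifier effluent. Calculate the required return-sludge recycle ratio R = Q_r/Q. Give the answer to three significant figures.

Solids balance on the clarifier gives (1+R)X = R·X_r, so R = X/(X_r − X) = 2350 / (11200 − 2350) = 0.2655.

R ≈ 0.266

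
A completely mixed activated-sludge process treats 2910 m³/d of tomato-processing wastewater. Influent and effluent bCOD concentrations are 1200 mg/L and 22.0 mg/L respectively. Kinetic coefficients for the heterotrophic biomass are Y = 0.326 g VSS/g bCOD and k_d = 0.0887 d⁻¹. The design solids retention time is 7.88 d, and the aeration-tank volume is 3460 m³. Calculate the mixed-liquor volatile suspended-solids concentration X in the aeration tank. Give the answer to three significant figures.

X ≈ 1500 mg/L

X = Y·Q·ΔS·θ_c / [V·(1 + k_d θ_c)] = 0.326 × 2910 × (1200 − 22.0) × 7.88 / [3460 × (1 + 0.0887 × 7.88)] = 1498 mg/L.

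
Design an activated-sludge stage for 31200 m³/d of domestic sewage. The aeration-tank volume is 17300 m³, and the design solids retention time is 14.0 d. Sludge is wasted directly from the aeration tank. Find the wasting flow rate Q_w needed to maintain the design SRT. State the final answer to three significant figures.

With mixed-liquor wasting, θ_c = V/Q_w, so Q_w = V/θ_c = 17300/14.0 = 1236 m³/d.

Q_w ≈ 1240 m³/d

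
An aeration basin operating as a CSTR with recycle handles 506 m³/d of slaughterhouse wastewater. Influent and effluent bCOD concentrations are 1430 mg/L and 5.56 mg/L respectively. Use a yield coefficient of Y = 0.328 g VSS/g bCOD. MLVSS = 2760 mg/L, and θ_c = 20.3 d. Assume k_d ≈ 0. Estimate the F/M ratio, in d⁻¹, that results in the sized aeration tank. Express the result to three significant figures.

F/M ≈ 0.151 d⁻¹

V·X = Y·Q·ΔS·θ_c gives V = 0.328 × 506 × (1430 − 5.56) × 20.3 / 2760 = 1739 m³.
Food-to-microorganism ratio F/M = Q S₀ / (V X) = 506 × 1430 / (1739 × 2760) = 0.1508 d⁻¹.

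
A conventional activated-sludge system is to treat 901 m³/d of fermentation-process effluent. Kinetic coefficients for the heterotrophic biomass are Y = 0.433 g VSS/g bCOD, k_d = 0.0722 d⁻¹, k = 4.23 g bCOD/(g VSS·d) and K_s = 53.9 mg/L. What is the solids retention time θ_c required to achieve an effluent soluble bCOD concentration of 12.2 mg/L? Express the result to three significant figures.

θ_c ≈ 3.76 d

From 1/θ_c = Y·k·S/(K_s + S) − k_d: Y·k·S/(K_s+S) = 0.433 × 4.23 × 12.2 / (53.9 + 12.2) = 0.3381 d⁻¹.
1/θ_c = 0.3381 − 0.0722 = 0.2659 d⁻¹, so θ_c = 3.761 d.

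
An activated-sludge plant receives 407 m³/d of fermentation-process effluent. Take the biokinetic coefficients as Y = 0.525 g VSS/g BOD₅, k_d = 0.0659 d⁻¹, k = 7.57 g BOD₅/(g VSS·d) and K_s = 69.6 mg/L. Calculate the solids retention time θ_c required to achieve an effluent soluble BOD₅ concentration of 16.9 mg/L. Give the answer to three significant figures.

Specific growth rate at S = 16.9 mg/L: μ = YkS/(K_s+S) = 0.525·7.57·16.9/(69.6+16.9) = 0.7765 d⁻¹.
Then 1/θ_c = μ − k_d = 0.7765 − 0.0659 = 0.7106 d⁻¹, giving θ_c = 1.407 d.

θ_c ≈ 1.41 d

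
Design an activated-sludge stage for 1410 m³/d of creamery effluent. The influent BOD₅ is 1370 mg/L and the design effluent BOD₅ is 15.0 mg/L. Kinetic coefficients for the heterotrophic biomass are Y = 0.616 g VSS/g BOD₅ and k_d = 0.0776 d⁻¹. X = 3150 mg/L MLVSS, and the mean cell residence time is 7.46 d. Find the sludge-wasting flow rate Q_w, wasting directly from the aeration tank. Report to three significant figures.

Rearranging the biomass balance for a CMAS with decay, V = Y·Q·ΔS·θ_c / [X·(1+k_d θ_c)] = 0.616 × 1410 × (1370 − 15.0) × 7.46 / [3150 × (1 + 0.0776 × 7.46)] = 8.78×10^6 / 4974 = 1765 m³.
For wasting at MLVSS concentration, Q_w = V/θ_c = 1765/7.46 = 236.6 m³/d.

Q_w ≈ 237 m³/d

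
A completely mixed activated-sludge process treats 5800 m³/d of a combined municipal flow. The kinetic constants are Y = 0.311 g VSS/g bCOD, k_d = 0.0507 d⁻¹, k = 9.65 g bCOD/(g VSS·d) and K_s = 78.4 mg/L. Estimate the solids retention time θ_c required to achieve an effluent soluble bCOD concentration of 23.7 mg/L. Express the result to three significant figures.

Specific growth rate at S = 23.7 mg/L: μ = YkS/(K_s+S) = 0.311·9.65·23.7/(78.4+23.7) = 0.6966 d⁻¹.
1/θ_c = 0.6966 − 0.0507 = 0.6459 d⁻¹, so θ_c = 1.548 d.

θ_c ≈ 1.55 d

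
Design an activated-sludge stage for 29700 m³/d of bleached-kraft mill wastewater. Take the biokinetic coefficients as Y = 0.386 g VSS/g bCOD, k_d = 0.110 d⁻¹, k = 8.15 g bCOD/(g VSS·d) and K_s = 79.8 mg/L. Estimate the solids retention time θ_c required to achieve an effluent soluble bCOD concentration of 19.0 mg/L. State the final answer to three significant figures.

Specific growth rate at S = 19.0 mg/L: μ = YkS/(K_s+S) = 0.386·8.15·19.0/(79.8+19.0) = 0.6050 d⁻¹.
1/θ_c = 0.6050 − 0.110 = 0.4950 d⁻¹, so θ_c = 2.020 d.

θ_c ≈ 2.02 d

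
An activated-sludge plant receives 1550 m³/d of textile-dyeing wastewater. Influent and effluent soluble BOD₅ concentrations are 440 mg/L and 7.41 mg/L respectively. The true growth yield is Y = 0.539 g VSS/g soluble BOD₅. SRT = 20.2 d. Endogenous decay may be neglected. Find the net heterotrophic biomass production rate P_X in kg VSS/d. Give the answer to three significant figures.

Since k_d ≈ 0, Y_obs = Y = 0.539 g VSS/g soluble BOD₅.
Substrate removed = Q·(S₀ − S) = 1550 m³/d × (440 − 7.41) g/m³ = 6.71×10^5 g/d = 670.5 kg/d.
P_X = Y_obs · Q(S₀ − S) = 0.5390 × 670.5 = 361.4 kg VSS/d.

P_X ≈ 361 kg VSS/d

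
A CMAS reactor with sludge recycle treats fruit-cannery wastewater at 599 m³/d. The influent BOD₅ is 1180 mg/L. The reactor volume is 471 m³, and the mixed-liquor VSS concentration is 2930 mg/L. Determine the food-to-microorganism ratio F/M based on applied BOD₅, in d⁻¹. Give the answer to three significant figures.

F/M = Q·S₀ / (V·X) = 599 × 1180 / (471.0 × 2930) = 0.5122 g BOD₅·(g VSS·d)⁻¹.

F/M ≈ 0.512 d⁻¹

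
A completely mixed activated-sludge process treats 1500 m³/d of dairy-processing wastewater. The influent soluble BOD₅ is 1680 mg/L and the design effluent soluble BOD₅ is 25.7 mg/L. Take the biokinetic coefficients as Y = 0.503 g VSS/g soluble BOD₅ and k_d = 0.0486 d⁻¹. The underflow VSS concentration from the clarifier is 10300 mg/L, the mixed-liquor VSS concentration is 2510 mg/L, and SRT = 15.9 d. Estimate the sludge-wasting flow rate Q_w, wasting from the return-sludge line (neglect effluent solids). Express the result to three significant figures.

Q_w ≈ 68.4 m³/d

Steady-state biomass mass balance: V·X·(1 + k_d·θ_c) = Y·Q·(S₀ − S)·θ_c, so V = 0.503 × 1500 × (1680 − 25.7) × 15.9 / [2510 × (1 + 0.0486 × 15.9)] = 1.98×10^7 / 4450 = 4460 m³.
Q_w = (V·X)/(θ_c X_r) = 4460 × 2510 / (15.9 × 10300) = 68.36 m³/d.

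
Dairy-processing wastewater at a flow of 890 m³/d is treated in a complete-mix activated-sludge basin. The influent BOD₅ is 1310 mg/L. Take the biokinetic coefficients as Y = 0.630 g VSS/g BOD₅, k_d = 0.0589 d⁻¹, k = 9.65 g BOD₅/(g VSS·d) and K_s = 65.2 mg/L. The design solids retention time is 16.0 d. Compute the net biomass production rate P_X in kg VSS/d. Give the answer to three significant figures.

For a completely mixed reactor with recycle the Lawrence–McCarty relation gives S = K_s·(1 + k_d·θ_c) / [θ_c·(Y·k − k_d) − 1] = 65.2 × (1 + 0.0589 × 16.0) / [16.0 × (0.630 × 9.65 − 0.0589) − 1] = 126.6 / 95.33 = 1.328 mg/L.
The observed yield is Y_obs = Y/(1 + k_d·θ_c) = 0.630 / (1 + 0.0589 × 16.0) = 0.630 / 1.942 = 0.3243 g VSS per g BOD₅ removed.
ΔS = 1310 − 1.33 = 1309 mg/L, so the substrate removal rate is 890 × 1309/1000 = 1165 kg BOD₅/d.
Biomass produced: P_X = Y_obs·Q·ΔS = 0.3243 × 1165 ≈ 377.8 kg VSS/d.

P_X ≈ 378 kg VSS/d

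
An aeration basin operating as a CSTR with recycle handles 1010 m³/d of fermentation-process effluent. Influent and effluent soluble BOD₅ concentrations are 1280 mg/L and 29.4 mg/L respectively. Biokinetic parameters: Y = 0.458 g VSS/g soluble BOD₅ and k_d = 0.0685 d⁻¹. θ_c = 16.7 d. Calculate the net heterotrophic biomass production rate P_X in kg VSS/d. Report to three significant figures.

P_X ≈ 270 kg VSS/d

The observed yield is Y_obs = Y/(1 + k_d·θ_c) = 0.458 / (1 + 0.0685 × 16.7) = 0.458 / 2.144 = 0.2136 g VSS per g soluble BOD₅ removed.
Mass of soluble BOD₅ removed per day: Q(S₀ − S) = 1010 × 1251 g/m³ = 1263 kg/d.
P_X = Y_obs · Q(S₀ − S) = 0.2136 × 1263 = 269.8 kg VSS/d.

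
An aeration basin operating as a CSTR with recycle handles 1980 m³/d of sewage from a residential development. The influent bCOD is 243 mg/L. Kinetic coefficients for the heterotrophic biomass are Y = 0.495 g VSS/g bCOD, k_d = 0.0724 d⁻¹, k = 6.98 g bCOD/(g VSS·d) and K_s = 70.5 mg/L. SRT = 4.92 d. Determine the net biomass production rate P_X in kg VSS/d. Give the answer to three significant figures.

Effluent substrate depends only on kinetics and SRT: S = K_s(1 + k_d θ_c) / [θ_c(Yk − k_d) − 1] = 70.5 × (1 + 0.0724 × 4.92) / [4.92 × (0.495 × 6.98 − 0.0724) − 1] = 95.61 / 15.64 = 6.112 mg/L.
Correct the yield for decay: Y_obs = Y/(1 + k_d θ_c) = 0.495 / (1 + 0.0724 × 4.92) = 0.495 / 1.356 = 0.3650.
Mass of bCOD removed per day: Q(S₀ − S) = 1980 × 236.9 g/m³ = 469.0 kg/d.
Net biomass production P_X = Y_obs × Q·(S₀ − S) = 0.3650 × 469.0 = 171.2 kg VSS/d.

P_X ≈ 171 kg VSS/d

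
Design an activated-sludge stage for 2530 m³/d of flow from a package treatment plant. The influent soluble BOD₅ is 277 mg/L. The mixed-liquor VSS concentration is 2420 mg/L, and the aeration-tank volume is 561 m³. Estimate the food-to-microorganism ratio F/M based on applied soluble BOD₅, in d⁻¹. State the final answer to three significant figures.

F/M = applied load / biomass = Q·S₀/(V·X) = 2530 × 277 / (561.0 × 2420) = 0.5162 d⁻¹.

F/M ≈ 0.516 d⁻¹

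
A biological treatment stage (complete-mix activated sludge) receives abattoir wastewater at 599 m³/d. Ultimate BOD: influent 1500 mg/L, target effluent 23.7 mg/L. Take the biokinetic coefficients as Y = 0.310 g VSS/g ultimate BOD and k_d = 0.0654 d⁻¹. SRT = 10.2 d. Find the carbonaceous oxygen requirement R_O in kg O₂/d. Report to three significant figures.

R_O ≈ 651 kg O₂/d

Y_obs = Y / (1 + k_d θ_c) = 0.310 / (1 + 0.0654 × 10.2) = 0.310 / 1.667 = 0.1860.
Mass of ultimate BOD removed per day: Q(S₀ − S) = 599 × 1476 g/m³ = 884.3 kg/d.
P_X = Y_obs·Q·(S₀ − S) = 0.1860 × 884.3 = 164.4 kg VSS/d.
R_O = Q·(S₀ − S) − 1.42·P_X = 884.3 − 1.42 × 164.4 = 650.8 kg O₂/d.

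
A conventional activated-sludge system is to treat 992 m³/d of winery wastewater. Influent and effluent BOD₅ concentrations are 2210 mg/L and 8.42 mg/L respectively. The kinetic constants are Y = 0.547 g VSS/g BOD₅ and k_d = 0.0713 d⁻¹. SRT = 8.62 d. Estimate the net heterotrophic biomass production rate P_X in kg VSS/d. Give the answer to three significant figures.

Correct the yield for decay: Y_obs = Y/(1 + k_d θ_c) = 0.547 / (1 + 0.0713 × 8.62) = 0.547 / 1.615 = 0.3388.
Q·(S₀ − S) = 992 × (2210 − 8.42) × 10⁻³ = 2184 kg/d removed.
Biomass produced: P_X = Y_obs·Q·ΔS = 0.3388 × 2184 ≈ 739.9 kg VSS/d.

P_X ≈ 740 kg VSS/d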